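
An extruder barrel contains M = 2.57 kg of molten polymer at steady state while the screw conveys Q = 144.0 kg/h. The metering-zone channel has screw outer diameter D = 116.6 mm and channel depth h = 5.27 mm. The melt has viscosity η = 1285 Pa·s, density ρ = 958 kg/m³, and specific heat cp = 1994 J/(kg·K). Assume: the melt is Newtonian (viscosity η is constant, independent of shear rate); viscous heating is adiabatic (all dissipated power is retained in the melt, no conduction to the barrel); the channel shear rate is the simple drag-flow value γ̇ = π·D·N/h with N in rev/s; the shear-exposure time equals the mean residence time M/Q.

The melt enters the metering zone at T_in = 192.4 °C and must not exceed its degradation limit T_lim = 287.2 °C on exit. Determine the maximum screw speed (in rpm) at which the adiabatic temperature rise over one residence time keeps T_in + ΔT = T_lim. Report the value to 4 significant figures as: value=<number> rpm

value=40.43 rpm

Throughput in SI: Q_s = 144.0 kg/h ÷ 3600 s/h = 0.04 kg/s
Mean residence time: t_res = M/Q_s = 2.57 kg / 0.04 kg/s = 64.25 s
Geometry in SI: D = 116.6 mm → 0.1166 m, h = 5.27 mm → 0.00527 m
Allowable rise: ΔT_a = T_lim − T_in = 287.2 − 192.4 = 94.8 K
γ̇_max² = ΔT_a·ρ·cp/(η·t_res) = 94.8·958·1994/(1285·64.25) = 2193.42 s⁻²
Take the square root: γ̇_max = √(2193.42) = 46.834 s⁻¹
N_max = γ̇_max h / (πD) = 46.834·0.00527/(π·0.1166) = 0.673788 rev/s → ×60 = 40.4273 rpm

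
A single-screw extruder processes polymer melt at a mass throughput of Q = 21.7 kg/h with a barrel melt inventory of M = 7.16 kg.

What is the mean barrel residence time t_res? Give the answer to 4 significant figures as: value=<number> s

value=1188. s

Throughput in SI: Q_s = 21.7 kg/h ÷ 3600 s/h = 0.00602778 kg/s
t_res = M / Q_s = 7.16 ÷ 0.00602778 = 1187.83 s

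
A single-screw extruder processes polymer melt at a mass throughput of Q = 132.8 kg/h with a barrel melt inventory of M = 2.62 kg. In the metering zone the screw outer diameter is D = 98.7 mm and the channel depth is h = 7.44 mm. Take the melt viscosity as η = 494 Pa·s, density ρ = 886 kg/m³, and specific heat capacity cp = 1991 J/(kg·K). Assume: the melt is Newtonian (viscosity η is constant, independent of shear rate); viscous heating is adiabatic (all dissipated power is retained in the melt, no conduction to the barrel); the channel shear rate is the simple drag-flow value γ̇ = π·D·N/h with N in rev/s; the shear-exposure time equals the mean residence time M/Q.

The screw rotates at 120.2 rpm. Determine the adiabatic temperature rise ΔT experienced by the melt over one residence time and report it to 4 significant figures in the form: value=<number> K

Convert throughput: Q = 132.8 kg/h = 132.8/3600 = 0.0368889 kg/s
t_res = M / Q_s = 2.62 / 0.0368889 = 71.0241 s
D = 98.7 mm = 0.0987 m;  h = 7.44 mm = 0.00744 m;  N = 120.2 rpm / 60 = 2.00333 rev/s
γ̇ = π·D·N / h = π · 0.0987 · 2.00333 / 0.00744 = 83.4925 s⁻¹
Adiabatic rise: ΔT = η γ̇² t_res / (ρ cp) = 494·(83.4925)²·71.0241 / (886·1991) = 138.651 K

value=138.7 K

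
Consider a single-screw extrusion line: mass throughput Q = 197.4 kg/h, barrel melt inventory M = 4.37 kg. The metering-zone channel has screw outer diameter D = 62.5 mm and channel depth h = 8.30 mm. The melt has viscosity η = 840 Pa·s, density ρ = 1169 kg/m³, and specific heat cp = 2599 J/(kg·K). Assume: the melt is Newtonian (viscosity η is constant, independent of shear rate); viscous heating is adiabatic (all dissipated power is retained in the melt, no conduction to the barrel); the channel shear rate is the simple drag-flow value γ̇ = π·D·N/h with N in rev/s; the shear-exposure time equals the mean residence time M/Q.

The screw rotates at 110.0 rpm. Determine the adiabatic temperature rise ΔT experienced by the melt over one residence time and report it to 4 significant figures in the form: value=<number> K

value=41.45 K

Q_s = Q / 3600 = 197.4 / 3600 = 0.0548333 kg/s
t_res = M / Q_s = 4.37 / 0.0548333 = 79.696 s
D = 62.5 mm = 0.0625 m;  h = 8.30 mm = 0.0083 m;  N = 110.0 rpm / 60 = 1.83333 rev/s
Shear rate: γ̇ = πDN/h = π·0.0625·1.83333/0.0083 = 43.3704 s⁻¹
ΔT = η·γ̇²·t_res/(ρ·cp) = [840 × 43.3704² × 79.696] / [1169 × 2599] = 41.4459 K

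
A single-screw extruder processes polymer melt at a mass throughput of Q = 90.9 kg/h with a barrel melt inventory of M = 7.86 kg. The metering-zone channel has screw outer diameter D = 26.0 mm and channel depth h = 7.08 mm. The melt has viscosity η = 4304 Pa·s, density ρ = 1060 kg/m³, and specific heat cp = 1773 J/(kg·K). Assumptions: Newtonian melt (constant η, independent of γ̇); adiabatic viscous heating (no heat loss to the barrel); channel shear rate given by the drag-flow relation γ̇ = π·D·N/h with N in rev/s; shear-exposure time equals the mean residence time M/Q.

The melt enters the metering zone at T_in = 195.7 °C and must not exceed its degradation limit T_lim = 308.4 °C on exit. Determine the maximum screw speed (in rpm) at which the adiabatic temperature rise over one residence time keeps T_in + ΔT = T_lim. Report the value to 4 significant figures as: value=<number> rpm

value=65.39 rpm

Q_s = Q / 3600 = 90.9 / 3600 = 0.02525 kg/s
Mean residence time: t_res = M/Q_s = 7.86 kg / 0.02525 kg/s = 311.287 s
Geometry in SI: D = 26.0 mm → 0.026 m, h = 7.08 mm → 0.00708 m
Allowable rise: ΔT_a = T_lim − T_in = 308.4 − 195.7 = 112.7 K
γ̇_max² = ΔT_a·ρ·cp/(η·t_res) = 112.7·1060·1773/(4304·311.287) = 158.09 s⁻²
γ̇_max = √158.09 = 12.5734 s⁻¹
N_max = γ̇_max h / (πD) = 12.5734·0.00708/(π·0.026) = 1.08984 rev/s → ×60 = 65.3904 rpm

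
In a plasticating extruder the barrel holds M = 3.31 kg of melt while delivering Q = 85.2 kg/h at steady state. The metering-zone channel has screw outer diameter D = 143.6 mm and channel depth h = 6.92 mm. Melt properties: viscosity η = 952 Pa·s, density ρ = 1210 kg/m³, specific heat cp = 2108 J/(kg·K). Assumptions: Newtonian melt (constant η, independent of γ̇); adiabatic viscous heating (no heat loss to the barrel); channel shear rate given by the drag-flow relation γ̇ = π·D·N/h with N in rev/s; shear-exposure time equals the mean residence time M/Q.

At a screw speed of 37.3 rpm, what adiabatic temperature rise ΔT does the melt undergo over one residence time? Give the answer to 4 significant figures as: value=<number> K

value=85.74 K

Throughput in SI: Q_s = 85.2 kg/h ÷ 3600 s/h = 0.0236667 kg/s
t_res = M / Q_s = 3.31 ÷ 0.0236667 = 139.859 s
D = 143.6 mm = 0.1436 m;  h = 6.92 mm = 0.00692 m;  N = 37.3 rpm / 60 = 0.621667 rev/s
γ̇ = π D N / h = (π)(0.1436)(0.621667) / 0.00692 = 40.5281 s⁻¹
Adiabatic rise: ΔT = η γ̇² t_res / (ρ cp) = 952·(40.5281)²·139.859 / (1210·2108) = 85.74 K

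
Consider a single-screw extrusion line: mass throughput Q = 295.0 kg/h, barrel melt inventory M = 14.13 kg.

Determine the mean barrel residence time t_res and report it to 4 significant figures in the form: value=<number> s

Convert throughput: Q = 295.0 kg/h = 295.0/3600 = 0.0819444 kg/s
Mean residence time: t_res = M/Q_s = 14.13 kg / 0.0819444 kg/s = 172.434 s

value=172.4 s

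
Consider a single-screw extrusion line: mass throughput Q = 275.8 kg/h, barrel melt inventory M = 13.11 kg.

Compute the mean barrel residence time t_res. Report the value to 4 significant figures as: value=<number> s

value=171.1 s

Throughput in SI: Q_s = 275.8 kg/h ÷ 3600 s/h = 0.0766111 kg/s
t_res = M / Q_s = 13.11 ÷ 0.0766111 = 171.124 s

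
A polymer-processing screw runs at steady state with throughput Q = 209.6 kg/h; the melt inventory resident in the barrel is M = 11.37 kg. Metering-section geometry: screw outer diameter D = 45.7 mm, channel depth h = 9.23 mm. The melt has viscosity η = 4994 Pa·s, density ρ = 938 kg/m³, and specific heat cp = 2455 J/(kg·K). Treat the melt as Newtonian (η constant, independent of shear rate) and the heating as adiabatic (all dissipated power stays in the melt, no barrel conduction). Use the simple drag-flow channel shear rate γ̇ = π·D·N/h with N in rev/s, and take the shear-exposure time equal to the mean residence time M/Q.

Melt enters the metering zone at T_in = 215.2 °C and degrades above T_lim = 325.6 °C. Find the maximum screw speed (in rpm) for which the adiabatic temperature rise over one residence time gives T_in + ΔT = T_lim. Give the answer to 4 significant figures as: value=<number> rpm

value=62.28 rpm

Convert throughput: Q = 209.6 kg/h = 209.6/3600 = 0.0582222 kg/s
Mean residence time: t_res = M/Q_s = 11.37 kg / 0.0582222 kg/s = 195.286 s
Convert to metres: D = 0.0457 m, h = 0.00923 m
ΔT_a = T_lim − T_in = 325.6 °C − 215.2 °C = 110.4 K
Invert ΔT = ηγ̇²t_res/(ρcp) for γ̇: γ̇_max² = ΔT_a ρ cp / (η t_res) = 110.4·938·2455 / (4994·195.286) = 260.677 s⁻²
γ̇_max = sqrt(260.677) = 16.1455 s⁻¹
N_max = γ̇_max·h / (π·D) = 16.1455 · 0.00923 / (π · 0.0457) = 1.03798 rev/s = 62.2785 rpm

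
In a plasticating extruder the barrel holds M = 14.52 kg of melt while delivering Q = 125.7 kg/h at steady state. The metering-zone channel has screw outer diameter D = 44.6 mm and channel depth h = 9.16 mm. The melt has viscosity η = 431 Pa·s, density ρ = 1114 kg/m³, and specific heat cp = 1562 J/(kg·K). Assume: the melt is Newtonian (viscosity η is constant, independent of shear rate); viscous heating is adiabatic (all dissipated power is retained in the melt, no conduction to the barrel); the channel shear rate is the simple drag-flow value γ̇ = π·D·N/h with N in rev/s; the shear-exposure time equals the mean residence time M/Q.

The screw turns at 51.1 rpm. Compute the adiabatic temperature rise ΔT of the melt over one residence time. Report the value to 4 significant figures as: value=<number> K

value=17.48 K

Q_s = Q / 3600 = 125.7 / 3600 = 0.0349167 kg/s
t_res = M / Q_s = 14.52 / 0.0349167 = 415.847 s
D = 44.6 mm = 0.0446 m;  h = 9.16 mm = 0.00916 m;  N = 51.1 rpm / 60 = 0.851667 rev/s
γ̇ = π·D·N / h = π · 0.0446 · 0.851667 / 0.00916 = 13.0274 s⁻¹
Adiabatic rise: ΔT = η γ̇² t_res / (ρ cp) = 431·(13.0274)²·415.847 / (1114·1562) = 17.4809 K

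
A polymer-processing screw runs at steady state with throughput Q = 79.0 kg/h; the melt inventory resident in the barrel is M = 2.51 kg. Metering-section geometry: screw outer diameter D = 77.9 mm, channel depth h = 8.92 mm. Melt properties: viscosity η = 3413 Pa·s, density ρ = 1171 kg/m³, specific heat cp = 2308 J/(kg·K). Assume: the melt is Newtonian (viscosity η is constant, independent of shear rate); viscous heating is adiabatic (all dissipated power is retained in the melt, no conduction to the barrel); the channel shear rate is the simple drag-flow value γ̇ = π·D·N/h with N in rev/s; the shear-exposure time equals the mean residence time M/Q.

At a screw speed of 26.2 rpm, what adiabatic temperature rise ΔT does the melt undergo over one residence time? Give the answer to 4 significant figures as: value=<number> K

Convert throughput: Q = 79.0 kg/h = 79.0/3600 = 0.0219444 kg/s
t_res = M / Q_s = 2.51 / 0.0219444 = 114.38 s
D = 77.9 mm = 0.0779 m;  h = 8.92 mm = 0.00892 m;  N = 26.2 rpm / 60 = 0.436667 rev/s
γ̇ = π·D·N / h = π · 0.0779 · 0.436667 / 0.00892 = 11.9804 s⁻¹
ΔT = η·γ̇²·t_res / (ρ·cp) = 3413 · (11.9804)² · 114.38 / (1171 · 2308) = 20.7318 K

value=20.73 K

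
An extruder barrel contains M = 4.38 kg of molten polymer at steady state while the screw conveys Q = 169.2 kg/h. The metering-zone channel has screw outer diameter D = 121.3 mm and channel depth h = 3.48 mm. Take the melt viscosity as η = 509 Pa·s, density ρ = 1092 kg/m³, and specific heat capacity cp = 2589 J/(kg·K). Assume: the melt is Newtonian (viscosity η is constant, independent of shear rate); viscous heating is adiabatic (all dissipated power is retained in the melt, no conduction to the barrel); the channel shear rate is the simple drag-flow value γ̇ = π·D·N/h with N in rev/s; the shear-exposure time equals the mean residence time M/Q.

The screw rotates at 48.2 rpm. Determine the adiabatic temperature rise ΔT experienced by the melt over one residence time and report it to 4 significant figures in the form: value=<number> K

Throughput in SI: Q_s = 169.2 kg/h ÷ 3600 s/h = 0.047 kg/s
Mean residence time: t_res = M/Q_s = 4.38 kg / 0.047 kg/s = 93.1915 s
Convert to SI: D = 0.1213 m, h = 0.00348 m, N = 48.2/60 = 0.803333 rev/s
γ̇ = π·D·N / h = π · 0.1213 · 0.803333 / 0.00348 = 87.9685 s⁻¹
ΔT = η·γ̇²·t_res/(ρ·cp) = [509 × 87.9685² × 93.1915] / [1092 × 2589] = 129.836 K

value=129.8 K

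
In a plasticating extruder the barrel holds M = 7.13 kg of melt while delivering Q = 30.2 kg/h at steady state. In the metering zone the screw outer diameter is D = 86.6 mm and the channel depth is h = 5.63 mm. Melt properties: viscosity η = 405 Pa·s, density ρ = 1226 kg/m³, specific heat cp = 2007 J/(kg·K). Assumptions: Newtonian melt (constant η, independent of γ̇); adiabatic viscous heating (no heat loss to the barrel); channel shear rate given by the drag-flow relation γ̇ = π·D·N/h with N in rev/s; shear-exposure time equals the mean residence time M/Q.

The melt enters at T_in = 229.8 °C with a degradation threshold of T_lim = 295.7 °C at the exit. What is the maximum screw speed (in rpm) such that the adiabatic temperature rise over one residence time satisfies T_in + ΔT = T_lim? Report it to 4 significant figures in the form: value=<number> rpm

value=26.95 rpm

Q_s = Q / 3600 = 30.2 / 3600 = 0.00838889 kg/s
t_res = M / Q_s = 7.13 ÷ 0.00838889 = 849.934 s
Geometry in SI: D = 86.6 mm → 0.0866 m, h = 5.63 mm → 0.00563 m
ΔT_a = T_lim − T_in = 295.7 °C − 229.8 °C = 65.9 K
γ̇_max² = ΔT_a·ρ·cp/(η·t_res) = 65.9·1226·2007/(405·849.934) = 471.068 s⁻²
Take the square root: γ̇_max = √(471.068) = 21.7041 s⁻¹
Solve γ̇ = πDN/h for N: N_max = γ̇_max·h/(π·D) = 21.7041 × 0.00563 / (π × 0.0866) = 0.44914 rev/s = 26.9484 rpm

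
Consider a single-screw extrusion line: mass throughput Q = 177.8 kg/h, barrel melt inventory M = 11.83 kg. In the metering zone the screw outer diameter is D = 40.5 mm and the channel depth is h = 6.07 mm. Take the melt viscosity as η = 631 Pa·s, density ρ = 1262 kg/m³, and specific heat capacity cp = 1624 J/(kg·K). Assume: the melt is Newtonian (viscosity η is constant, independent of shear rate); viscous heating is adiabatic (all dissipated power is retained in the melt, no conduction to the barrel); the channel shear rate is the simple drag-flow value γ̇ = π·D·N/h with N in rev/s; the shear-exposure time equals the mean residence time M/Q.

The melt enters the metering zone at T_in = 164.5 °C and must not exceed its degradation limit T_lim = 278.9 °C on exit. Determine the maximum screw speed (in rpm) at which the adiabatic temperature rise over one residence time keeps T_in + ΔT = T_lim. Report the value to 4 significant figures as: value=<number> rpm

Convert throughput: Q = 177.8 kg/h = 177.8/3600 = 0.0493889 kg/s
t_res = M / Q_s = 11.83 ÷ 0.0493889 = 239.528 s
D = 40.5 mm = 0.0405 m;  h = 6.07 mm = 0.00607 m
Allowable rise: ΔT_a = T_lim − T_in = 278.9 − 164.5 = 114.4 K
γ̇_max² = ΔT_a·ρ·cp / (η·t_res) = [114.4 × 1262 × 1624] / [631 × 239.528] = 1551.27 s⁻²
γ̇_max = √1551.27 = 39.3861 s⁻¹
N_max = γ̇_max·h / (π·D) = 39.3861 · 0.00607 / (π · 0.0405) = 1.879 rev/s = 112.74 rpm

value=112.7 rpm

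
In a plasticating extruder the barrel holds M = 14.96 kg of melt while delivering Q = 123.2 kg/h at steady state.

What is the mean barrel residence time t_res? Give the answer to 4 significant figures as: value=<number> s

value=437.1 s

Q_s = Q / 3600 = 123.2 / 3600 = 0.0342222 kg/s
Mean residence time: t_res = M/Q_s = 14.96 kg / 0.0342222 kg/s = 437.143 s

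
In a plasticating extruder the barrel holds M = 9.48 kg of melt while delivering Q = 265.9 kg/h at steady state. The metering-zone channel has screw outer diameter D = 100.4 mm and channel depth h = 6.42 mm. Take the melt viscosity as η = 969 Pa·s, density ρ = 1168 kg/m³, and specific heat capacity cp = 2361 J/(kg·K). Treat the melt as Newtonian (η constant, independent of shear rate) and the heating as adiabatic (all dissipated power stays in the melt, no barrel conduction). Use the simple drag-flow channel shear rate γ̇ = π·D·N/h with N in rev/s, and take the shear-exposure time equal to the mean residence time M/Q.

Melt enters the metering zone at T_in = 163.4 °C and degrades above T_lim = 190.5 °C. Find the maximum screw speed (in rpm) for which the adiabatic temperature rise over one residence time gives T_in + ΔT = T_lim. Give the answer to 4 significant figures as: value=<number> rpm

value=29.94 rpm

Throughput in SI: Q_s = 265.9 kg/h ÷ 3600 s/h = 0.0738611 kg/s
Mean residence time: t_res = M/Q_s = 9.48 kg / 0.0738611 kg/s = 128.349 s
D = 100.4 mm = 0.1004 m;  h = 6.42 mm = 0.00642 m
ΔT_a = T_lim − T_in = 190.5 − 163.4 = 27.1 K
γ̇_max² = ΔT_a·ρ·cp/(η·t_res) = 27.1·1168·2361/(969·128.349) = 600.886 s⁻²
γ̇_max = √600.886 = 24.513 s⁻¹
N_max = γ̇_max h / (πD) = 24.513·0.00642/(π·0.1004) = 0.498939 rev/s → ×60 = 29.9363 rpm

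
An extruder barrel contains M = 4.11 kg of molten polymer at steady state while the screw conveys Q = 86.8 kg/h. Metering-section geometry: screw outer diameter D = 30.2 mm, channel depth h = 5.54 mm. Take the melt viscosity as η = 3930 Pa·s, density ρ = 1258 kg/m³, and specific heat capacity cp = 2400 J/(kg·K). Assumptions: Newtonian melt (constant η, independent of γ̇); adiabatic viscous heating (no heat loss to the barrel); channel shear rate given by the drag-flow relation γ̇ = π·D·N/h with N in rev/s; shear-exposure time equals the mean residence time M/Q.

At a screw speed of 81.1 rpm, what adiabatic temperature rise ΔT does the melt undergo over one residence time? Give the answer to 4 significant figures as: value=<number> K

Throughput in SI: Q_s = 86.8 kg/h ÷ 3600 s/h = 0.0241111 kg/s
t_res = M / Q_s = 4.11 / 0.0241111 = 170.461 s
D = 30.2 mm = 0.0302 m;  h = 5.54 mm = 0.00554 m;  N = 81.1 rpm / 60 = 1.35167 rev/s
Shear rate: γ̇ = πDN/h = π·0.0302·1.35167/0.00554 = 23.1482 s⁻¹
ΔT = η·γ̇²·t_res / (ρ·cp) = 3930 · (23.1482)² · 170.461 / (1258 · 2400) = 118.894 K

value=118.9 K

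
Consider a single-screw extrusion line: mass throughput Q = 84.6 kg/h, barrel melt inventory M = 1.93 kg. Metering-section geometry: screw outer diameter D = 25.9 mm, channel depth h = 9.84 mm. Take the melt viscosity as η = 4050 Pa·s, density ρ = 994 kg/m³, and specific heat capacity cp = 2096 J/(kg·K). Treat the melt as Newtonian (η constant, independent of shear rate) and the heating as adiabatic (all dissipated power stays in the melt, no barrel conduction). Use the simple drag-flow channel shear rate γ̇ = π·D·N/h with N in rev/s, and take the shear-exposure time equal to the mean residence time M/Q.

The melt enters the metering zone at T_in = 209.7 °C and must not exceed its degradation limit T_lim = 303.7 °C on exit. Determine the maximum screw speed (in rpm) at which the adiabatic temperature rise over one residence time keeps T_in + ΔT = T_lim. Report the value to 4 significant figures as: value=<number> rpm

Q_s = Q / 3600 = 84.6 / 3600 = 0.0235 kg/s
t_res = M / Q_s = 1.93 / 0.0235 = 82.1277 s
D = 25.9 mm = 0.0259 m;  h = 9.84 mm = 0.00984 m
ΔT_a = T_lim − T_in = 303.7 °C − 209.7 °C = 94 K
Invert ΔT = ηγ̇²t_res/(ρcp) for γ̇: γ̇_max² = ΔT_a ρ cp / (η t_res) = 94·994·2096 / (4050·82.1277) = 588.791 s⁻²
γ̇_max = √588.791 = 24.265 s⁻¹
Solve γ̇ = πDN/h for N: N_max = γ̇_max·h/(π·D) = 24.265 × 0.00984 / (π × 0.0259) = 2.93445 rev/s = 176.067 rpm

value=176.1 rpm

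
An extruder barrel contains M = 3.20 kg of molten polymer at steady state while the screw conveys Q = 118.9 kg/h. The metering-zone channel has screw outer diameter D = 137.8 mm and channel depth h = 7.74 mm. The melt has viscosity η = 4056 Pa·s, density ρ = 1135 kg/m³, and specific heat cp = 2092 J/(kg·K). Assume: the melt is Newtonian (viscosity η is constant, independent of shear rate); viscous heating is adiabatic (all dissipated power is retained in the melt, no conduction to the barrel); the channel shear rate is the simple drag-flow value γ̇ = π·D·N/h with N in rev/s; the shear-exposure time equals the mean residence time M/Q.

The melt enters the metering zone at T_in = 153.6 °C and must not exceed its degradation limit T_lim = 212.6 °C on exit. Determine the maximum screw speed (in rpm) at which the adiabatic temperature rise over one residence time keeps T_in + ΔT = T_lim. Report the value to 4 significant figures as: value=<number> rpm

Throughput in SI: Q_s = 118.9 kg/h ÷ 3600 s/h = 0.0330278 kg/s
Mean residence time: t_res = M/Q_s = 3.20 kg / 0.0330278 kg/s = 96.8881 s
Geometry in SI: D = 137.8 mm → 0.1378 m, h = 7.74 mm → 0.00774 m
ΔT_a = T_lim − T_in = 212.6 °C − 153.6 °C = 59 K
γ̇_max² = ΔT_a·ρ·cp / (η·t_res) = [59 × 1135 × 2092] / [4056 × 96.8881] = 356.485 s⁻²
γ̇_max = √356.485 = 18.8808 s⁻¹
N_max = γ̇_max h / (πD) = 18.8808·0.00774/(π·0.1378) = 0.337569 rev/s → ×60 = 20.2541 rpm

value=20.25 rpm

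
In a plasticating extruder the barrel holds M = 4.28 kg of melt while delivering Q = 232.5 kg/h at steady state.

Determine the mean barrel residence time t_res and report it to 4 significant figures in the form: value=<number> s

Convert throughput: Q = 232.5 kg/h = 232.5/3600 = 0.0645833 kg/s
t_res = M / Q_s = 4.28 / 0.0645833 = 66.271 s

value=66.27 s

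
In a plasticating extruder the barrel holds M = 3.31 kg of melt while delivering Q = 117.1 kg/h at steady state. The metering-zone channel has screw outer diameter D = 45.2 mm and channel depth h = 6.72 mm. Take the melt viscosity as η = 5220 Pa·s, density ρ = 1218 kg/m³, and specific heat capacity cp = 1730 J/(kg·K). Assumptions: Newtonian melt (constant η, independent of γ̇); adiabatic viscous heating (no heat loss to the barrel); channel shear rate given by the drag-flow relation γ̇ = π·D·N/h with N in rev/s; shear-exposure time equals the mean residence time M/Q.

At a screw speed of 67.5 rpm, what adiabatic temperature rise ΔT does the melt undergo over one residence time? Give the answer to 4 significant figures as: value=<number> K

value=142.5 K

Q_s = Q / 3600 = 117.1 / 3600 = 0.0325278 kg/s
Mean residence time: t_res = M/Q_s = 3.31 kg / 0.0325278 kg/s = 101.759 s
Geometry in metres: D = 45.2 mm → 0.0452 m, h = 6.72 mm → 0.00672 m; screw speed N = 67.5 rpm = 1.125 rev/s
Shear rate: γ̇ = πDN/h = π·0.0452·1.125/0.00672 = 23.7723 s⁻¹
ΔT = η·γ̇²·t_res / (ρ·cp) = 5220 · (23.7723)² · 101.759 / (1218 · 1730) = 142.46 K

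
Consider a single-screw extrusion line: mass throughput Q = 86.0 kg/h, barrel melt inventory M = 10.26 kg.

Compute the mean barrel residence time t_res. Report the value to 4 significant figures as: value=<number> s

value=429.5 s

Throughput in SI: Q_s = 86.0 kg/h ÷ 3600 s/h = 0.0238889 kg/s
t_res = M / Q_s = 10.26 / 0.0238889 = 429.488 s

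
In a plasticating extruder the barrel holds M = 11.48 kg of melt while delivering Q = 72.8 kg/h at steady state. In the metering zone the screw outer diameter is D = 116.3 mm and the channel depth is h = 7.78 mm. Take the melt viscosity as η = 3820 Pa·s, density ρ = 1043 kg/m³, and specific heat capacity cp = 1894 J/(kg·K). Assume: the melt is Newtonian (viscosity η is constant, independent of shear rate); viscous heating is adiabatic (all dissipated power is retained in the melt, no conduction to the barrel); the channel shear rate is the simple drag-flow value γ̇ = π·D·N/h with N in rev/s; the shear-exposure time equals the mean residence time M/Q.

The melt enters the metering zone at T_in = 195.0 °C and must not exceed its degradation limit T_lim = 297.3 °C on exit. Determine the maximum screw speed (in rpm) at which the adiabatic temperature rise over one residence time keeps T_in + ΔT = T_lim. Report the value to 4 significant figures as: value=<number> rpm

Q_s = Q / 3600 = 72.8 / 3600 = 0.0202222 kg/s
Mean residence time: t_res = M/Q_s = 11.48 kg / 0.0202222 kg/s = 567.692 s
D = 116.3 mm = 0.1163 m;  h = 7.78 mm = 0.00778 m
Allowable rise: ΔT_a = T_lim − T_in = 297.3 − 195.0 = 102.3 K
Invert ΔT = ηγ̇²t_res/(ρcp) for γ̇: γ̇_max² = ΔT_a ρ cp / (η t_res) = 102.3·1043·1894 / (3820·567.692) = 93.1888 s⁻²
Take the square root: γ̇_max = √(93.1888) = 9.65343 s⁻¹
N_max = γ̇_max·h / (π·D) = 9.65343 · 0.00778 / (π · 0.1163) = 0.205557 rev/s = 12.3334 rpm

value=12.33 rpm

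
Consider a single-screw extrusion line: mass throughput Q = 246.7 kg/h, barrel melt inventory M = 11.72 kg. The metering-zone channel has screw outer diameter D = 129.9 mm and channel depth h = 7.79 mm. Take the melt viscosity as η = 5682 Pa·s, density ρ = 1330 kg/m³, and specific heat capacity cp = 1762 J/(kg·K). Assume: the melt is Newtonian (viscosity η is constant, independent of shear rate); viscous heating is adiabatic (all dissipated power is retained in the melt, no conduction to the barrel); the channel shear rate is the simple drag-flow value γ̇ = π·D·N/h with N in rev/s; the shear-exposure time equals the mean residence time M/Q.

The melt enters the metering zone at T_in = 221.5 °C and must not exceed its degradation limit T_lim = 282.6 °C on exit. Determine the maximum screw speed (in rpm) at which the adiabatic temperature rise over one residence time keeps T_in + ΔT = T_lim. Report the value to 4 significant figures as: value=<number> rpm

Throughput in SI: Q_s = 246.7 kg/h ÷ 3600 s/h = 0.0685278 kg/s
t_res = M / Q_s = 11.72 ÷ 0.0685278 = 171.026 s
D = 129.9 mm = 0.1299 m;  h = 7.79 mm = 0.00779 m
ΔT_a = T_lim − T_in = 282.6 − 221.5 = 61.1 K
γ̇_max² = ΔT_a·ρ·cp / (η·t_res) = [61.1 × 1330 × 1762] / [5682 × 171.026] = 147.345 s⁻²
Take the square root: γ̇_max = √(147.345) = 12.1386 s⁻¹
N_max = γ̇_max h / (πD) = 12.1386·0.00779/(π·0.1299) = 0.231711 rev/s → ×60 = 13.9027 rpm

value=13.90 rpm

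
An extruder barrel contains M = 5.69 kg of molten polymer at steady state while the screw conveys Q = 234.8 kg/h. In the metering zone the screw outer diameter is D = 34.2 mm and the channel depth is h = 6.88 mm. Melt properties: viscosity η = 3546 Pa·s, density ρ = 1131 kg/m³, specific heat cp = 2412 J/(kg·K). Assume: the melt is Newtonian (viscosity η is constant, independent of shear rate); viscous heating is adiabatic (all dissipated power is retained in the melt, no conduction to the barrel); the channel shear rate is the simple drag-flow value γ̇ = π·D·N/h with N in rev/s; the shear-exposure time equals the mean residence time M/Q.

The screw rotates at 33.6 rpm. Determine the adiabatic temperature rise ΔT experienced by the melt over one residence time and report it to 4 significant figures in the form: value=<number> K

Q_s = Q / 3600 = 234.8 / 3600 = 0.0652222 kg/s
Mean residence time: t_res = M/Q_s = 5.69 kg / 0.0652222 kg/s = 87.2402 s
D = 34.2 mm = 0.0342 m;  h = 6.88 mm = 0.00688 m;  N = 33.6 rpm / 60 = 0.56 rev/s
Shear rate: γ̇ = πDN/h = π·0.0342·0.56/0.00688 = 8.74532 s⁻¹
ΔT = η·γ̇²·t_res/(ρ·cp) = [3546 × 8.74532² × 87.2402] / [1131 × 2412] = 8.67295 K

value=8.673 K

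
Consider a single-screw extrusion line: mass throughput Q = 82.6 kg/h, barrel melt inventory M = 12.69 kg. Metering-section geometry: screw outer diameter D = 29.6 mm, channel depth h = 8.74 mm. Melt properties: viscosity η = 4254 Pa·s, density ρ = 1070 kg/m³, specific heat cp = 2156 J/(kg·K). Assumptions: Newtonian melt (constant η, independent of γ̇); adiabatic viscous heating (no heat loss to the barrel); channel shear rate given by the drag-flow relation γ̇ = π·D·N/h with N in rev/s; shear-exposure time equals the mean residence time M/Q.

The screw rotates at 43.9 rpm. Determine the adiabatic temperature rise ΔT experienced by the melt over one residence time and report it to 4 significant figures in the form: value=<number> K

value=61.81 K

Convert throughput: Q = 82.6 kg/h = 82.6/3600 = 0.0229444 kg/s
t_res = M / Q_s = 12.69 / 0.0229444 = 553.075 s
D = 29.6 mm = 0.0296 m;  h = 8.74 mm = 0.00874 m;  N = 43.9 rpm / 60 = 0.731667 rev/s
γ̇ = π D N / h = (π)(0.0296)(0.731667) / 0.00874 = 7.78473 s⁻¹
ΔT = η·γ̇²·t_res/(ρ·cp) = [4254 × 7.78473² × 553.075] / [1070 × 2156] = 61.8067 K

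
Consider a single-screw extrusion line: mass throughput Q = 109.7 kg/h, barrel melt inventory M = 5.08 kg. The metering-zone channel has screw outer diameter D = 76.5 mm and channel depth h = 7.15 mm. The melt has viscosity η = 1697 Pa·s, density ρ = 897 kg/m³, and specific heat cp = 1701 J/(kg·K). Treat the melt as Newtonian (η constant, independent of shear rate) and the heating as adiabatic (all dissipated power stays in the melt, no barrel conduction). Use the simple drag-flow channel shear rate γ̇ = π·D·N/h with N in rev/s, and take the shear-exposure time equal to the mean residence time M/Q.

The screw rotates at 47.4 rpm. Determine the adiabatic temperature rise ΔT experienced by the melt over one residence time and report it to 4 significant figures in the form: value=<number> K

value=130.7 K

Throughput in SI: Q_s = 109.7 kg/h ÷ 3600 s/h = 0.0304722 kg/s
Mean residence time: t_res = M/Q_s = 5.08 kg / 0.0304722 kg/s = 166.709 s
Convert to SI: D = 0.0765 m, h = 0.00715 m, N = 47.4/60 = 0.79 rev/s
γ̇ = π·D·N / h = π · 0.0765 · 0.79 / 0.00715 = 26.5541 s⁻¹
ΔT = η·γ̇²·t_res/(ρ·cp) = [1697 × 26.5541² × 166.709] / [897 × 1701] = 130.74 K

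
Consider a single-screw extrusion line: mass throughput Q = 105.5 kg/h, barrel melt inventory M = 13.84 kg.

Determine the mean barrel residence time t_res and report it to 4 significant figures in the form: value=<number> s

value=472.3 s

Q_s = Q / 3600 = 105.5 / 3600 = 0.0293056 kg/s
Mean residence time: t_res = M/Q_s = 13.84 kg / 0.0293056 kg/s = 472.265 s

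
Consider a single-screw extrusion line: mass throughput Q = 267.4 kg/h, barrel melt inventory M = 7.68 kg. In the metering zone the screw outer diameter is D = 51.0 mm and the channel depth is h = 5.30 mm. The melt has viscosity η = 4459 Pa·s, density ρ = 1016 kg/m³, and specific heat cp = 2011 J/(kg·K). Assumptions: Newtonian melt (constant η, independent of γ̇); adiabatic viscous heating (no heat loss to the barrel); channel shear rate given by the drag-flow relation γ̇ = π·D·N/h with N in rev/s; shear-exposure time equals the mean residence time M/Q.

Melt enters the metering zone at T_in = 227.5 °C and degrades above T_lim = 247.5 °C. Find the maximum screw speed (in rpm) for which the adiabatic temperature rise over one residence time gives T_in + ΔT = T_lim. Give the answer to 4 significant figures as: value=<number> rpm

value=18.69 rpm

Throughput in SI: Q_s = 267.4 kg/h ÷ 3600 s/h = 0.0742778 kg/s
t_res = M / Q_s = 7.68 ÷ 0.0742778 = 103.396 s
Geometry in SI: D = 51.0 mm → 0.051 m, h = 5.30 mm → 0.0053 m
Allowable rise: ΔT_a = T_lim − T_in = 247.5 − 227.5 = 20 K
γ̇_max² = ΔT_a·ρ·cp / (η·t_res) = [20 × 1016 × 2011] / [4459 × 103.396] = 88.6331 s⁻²
γ̇_max = sqrt(88.6331) = 9.41452 s⁻¹
N_max = γ̇_max h / (πD) = 9.41452·0.0053/(π·0.051) = 0.311425 rev/s → ×60 = 18.6855 rpm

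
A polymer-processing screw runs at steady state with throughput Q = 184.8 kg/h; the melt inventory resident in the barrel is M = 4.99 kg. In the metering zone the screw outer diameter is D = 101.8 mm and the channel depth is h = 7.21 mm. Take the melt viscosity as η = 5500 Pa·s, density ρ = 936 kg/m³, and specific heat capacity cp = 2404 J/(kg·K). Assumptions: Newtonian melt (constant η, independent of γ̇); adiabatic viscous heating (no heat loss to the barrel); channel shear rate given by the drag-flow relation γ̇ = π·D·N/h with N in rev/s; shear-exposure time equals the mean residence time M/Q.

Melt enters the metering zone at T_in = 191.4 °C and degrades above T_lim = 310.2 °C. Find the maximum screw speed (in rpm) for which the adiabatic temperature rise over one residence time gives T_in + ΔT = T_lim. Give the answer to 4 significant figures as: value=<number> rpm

Throughput in SI: Q_s = 184.8 kg/h ÷ 3600 s/h = 0.0513333 kg/s
t_res = M / Q_s = 4.99 ÷ 0.0513333 = 97.2078 s
Geometry in SI: D = 101.8 mm → 0.1018 m, h = 7.21 mm → 0.00721 m
Allowable rise: ΔT_a = T_lim − T_in = 310.2 − 191.4 = 118.8 K
γ̇_max² = ΔT_a·ρ·cp / (η·t_res) = [118.8 × 936 × 2404] / [5500 × 97.2078] = 499.992 s⁻²
γ̇_max = √499.992 = 22.3605 s⁻¹
Solve γ̇ = πDN/h for N: N_max = γ̇_max·h/(π·D) = 22.3605 × 0.00721 / (π × 0.1018) = 0.504103 rev/s = 30.2462 rpm

value=30.25 rpm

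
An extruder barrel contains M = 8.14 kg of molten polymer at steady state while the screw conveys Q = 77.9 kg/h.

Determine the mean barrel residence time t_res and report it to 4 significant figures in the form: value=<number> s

Convert throughput: Q = 77.9 kg/h = 77.9/3600 = 0.0216389 kg/s
t_res = M / Q_s = 8.14 ÷ 0.0216389 = 376.175 s

value=376.2 s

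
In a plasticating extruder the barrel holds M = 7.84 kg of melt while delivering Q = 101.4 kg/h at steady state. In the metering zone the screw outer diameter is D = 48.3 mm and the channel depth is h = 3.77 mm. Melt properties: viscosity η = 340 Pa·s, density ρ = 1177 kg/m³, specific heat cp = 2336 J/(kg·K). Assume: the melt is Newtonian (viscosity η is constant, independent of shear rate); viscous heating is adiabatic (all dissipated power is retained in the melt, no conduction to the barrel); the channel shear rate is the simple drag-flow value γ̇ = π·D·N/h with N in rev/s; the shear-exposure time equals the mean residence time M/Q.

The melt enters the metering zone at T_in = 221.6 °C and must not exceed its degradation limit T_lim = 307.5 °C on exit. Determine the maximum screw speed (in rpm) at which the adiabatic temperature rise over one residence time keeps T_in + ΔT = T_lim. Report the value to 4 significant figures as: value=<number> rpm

Q_s = Q / 3600 = 101.4 / 3600 = 0.0281667 kg/s
Mean residence time: t_res = M/Q_s = 7.84 kg / 0.0281667 kg/s = 278.343 s
Convert to metres: D = 0.0483 m, h = 0.00377 m
Allowable rise: ΔT_a = T_lim − T_in = 307.5 − 221.6 = 85.9 K
γ̇_max² = ΔT_a·ρ·cp / (η·t_res) = [85.9 × 1177 × 2336] / [340 × 278.343] = 2495.65 s⁻²
γ̇_max = sqrt(2495.65) = 49.9564 s⁻¹
N_max = γ̇_max h / (πD) = 49.9564·0.00377/(π·0.0483) = 1.24118 rev/s → ×60 = 74.471 rpm

value=74.47 rpm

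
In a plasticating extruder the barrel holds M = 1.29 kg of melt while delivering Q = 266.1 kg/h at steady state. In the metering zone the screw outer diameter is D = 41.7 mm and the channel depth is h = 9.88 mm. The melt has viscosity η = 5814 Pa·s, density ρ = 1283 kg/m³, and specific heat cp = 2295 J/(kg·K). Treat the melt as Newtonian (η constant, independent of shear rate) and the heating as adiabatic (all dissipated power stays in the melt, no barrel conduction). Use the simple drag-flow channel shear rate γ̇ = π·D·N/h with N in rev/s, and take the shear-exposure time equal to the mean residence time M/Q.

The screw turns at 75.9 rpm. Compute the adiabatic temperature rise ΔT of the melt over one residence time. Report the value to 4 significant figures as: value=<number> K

value=9.695 K

Convert throughput: Q = 266.1 kg/h = 266.1/3600 = 0.0739167 kg/s
t_res = M / Q_s = 1.29 / 0.0739167 = 17.4521 s
Convert to SI: D = 0.0417 m, h = 0.00988 m, N = 75.9/60 = 1.265 rev/s
γ̇ = π D N / h = (π)(0.0417)(1.265) / 0.00988 = 16.7733 s⁻¹
ΔT = η·γ̇²·t_res/(ρ·cp) = [5814 × 16.7733² × 17.4521] / [1283 × 2295] = 9.69509 K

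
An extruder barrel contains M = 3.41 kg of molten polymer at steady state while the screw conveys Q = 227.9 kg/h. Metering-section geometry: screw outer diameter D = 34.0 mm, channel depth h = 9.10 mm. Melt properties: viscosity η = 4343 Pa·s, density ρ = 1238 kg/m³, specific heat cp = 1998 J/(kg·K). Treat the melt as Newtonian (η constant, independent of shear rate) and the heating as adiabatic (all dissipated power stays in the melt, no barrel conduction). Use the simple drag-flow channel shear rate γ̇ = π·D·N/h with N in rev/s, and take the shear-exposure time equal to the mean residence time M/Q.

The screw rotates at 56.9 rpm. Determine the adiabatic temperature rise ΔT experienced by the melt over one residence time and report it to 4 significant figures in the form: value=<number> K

Throughput in SI: Q_s = 227.9 kg/h ÷ 3600 s/h = 0.0633056 kg/s
Mean residence time: t_res = M/Q_s = 3.41 kg / 0.0633056 kg/s = 53.8657 s
D = 34.0 mm = 0.034 m;  h = 9.10 mm = 0.0091 m;  N = 56.9 rpm / 60 = 0.948333 rev/s
Shear rate: γ̇ = πDN/h = π·0.034·0.948333/0.0091 = 11.1314 s⁻¹
Adiabatic rise: ΔT = η γ̇² t_res / (ρ cp) = 4343·(11.1314)²·53.8657 / (1238·1998) = 11.7188 K

value=11.72 K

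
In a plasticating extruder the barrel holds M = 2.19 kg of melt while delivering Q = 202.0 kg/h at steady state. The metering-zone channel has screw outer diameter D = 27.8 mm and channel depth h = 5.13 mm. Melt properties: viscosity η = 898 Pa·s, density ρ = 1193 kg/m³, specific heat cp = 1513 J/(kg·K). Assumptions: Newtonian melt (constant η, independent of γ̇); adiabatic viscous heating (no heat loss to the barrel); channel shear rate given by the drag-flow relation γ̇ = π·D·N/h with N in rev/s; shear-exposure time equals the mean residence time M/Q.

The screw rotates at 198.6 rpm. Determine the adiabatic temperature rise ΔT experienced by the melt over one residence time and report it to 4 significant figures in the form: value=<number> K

Convert throughput: Q = 202.0 kg/h = 202.0/3600 = 0.0561111 kg/s
Mean residence time: t_res = M/Q_s = 2.19 kg / 0.0561111 kg/s = 39.0297 s
Convert to SI: D = 0.0278 m, h = 0.00513 m, N = 198.6/60 = 3.31 rev/s
Shear rate: γ̇ = πDN/h = π·0.0278·3.31/0.00513 = 56.3515 s⁻¹
ΔT = η·γ̇²·t_res / (ρ·cp) = 898 · (56.3515)² · 39.0297 / (1193 · 1513) = 61.6599 K

value=61.66 K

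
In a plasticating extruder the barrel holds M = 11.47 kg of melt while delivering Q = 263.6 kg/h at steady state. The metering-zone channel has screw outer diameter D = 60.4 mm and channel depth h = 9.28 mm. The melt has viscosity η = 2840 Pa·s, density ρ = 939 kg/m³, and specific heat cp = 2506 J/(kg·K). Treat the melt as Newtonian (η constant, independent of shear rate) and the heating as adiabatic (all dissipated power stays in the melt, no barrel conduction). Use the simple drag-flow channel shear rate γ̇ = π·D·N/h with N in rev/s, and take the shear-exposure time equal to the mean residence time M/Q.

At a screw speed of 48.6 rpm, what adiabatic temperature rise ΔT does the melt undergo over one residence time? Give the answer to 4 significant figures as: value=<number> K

value=51.86 K

Convert throughput: Q = 263.6 kg/h = 263.6/3600 = 0.0732222 kg/s
Mean residence time: t_res = M/Q_s = 11.47 kg / 0.0732222 kg/s = 156.646 s
D = 60.4 mm = 0.0604 m;  h = 9.28 mm = 0.00928 m;  N = 48.6 rpm / 60 = 0.81 rev/s
γ̇ = π·D·N / h = π · 0.0604 · 0.81 / 0.00928 = 16.5624 s⁻¹
ΔT = η·γ̇²·t_res/(ρ·cp) = [2840 × 16.5624² × 156.646] / [939 × 2506] = 51.8609 K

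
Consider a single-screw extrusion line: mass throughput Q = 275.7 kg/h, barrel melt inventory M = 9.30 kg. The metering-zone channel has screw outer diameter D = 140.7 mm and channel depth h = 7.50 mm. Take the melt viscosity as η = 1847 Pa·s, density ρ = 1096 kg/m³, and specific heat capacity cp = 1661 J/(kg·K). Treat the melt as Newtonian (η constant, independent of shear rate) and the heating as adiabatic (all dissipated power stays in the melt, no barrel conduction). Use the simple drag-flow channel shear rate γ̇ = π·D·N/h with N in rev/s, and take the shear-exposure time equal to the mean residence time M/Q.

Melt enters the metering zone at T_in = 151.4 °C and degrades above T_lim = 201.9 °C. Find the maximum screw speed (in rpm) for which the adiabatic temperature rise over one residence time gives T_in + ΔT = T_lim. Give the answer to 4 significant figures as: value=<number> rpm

Q_s = Q / 3600 = 275.7 / 3600 = 0.0765833 kg/s
t_res = M / Q_s = 9.30 / 0.0765833 = 121.436 s
D = 140.7 mm = 0.1407 m;  h = 7.50 mm = 0.0075 m
ΔT_a = T_lim − T_in = 201.9 − 151.4 = 50.5 K
γ̇_max² = ΔT_a·ρ·cp/(η·t_res) = 50.5·1096·1661/(1847·121.436) = 409.879 s⁻²
γ̇_max = √409.879 = 20.2455 s⁻¹
N_max = γ̇_max·h / (π·D) = 20.2455 · 0.0075 / (π · 0.1407) = 0.343515 rev/s = 20.6109 rpm

value=20.61 rpm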